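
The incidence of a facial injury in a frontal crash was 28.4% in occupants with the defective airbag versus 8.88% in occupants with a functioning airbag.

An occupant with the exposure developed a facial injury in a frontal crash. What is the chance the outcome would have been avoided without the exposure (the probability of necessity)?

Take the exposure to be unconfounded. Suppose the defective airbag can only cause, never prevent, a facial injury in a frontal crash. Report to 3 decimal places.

p₁ = 0.284, p₀ = 0.0888.
Under exogeneity and monotonicity, PN = (p₁ − p₀) / p₁.
PN = (0.284 − 0.0888) / 0.284 = 0.1952 / 0.284 ≈ 0.6873

PN ≈ 0.687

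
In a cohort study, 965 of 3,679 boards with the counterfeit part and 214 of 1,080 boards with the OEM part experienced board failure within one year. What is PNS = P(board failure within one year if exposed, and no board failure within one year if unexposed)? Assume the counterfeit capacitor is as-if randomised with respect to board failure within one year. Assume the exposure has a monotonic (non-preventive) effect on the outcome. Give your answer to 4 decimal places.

PNS ≈ 0.0642

p₁ = P(outcome | exposed) = 965/3679 = 0.2623
p₀ = P(outcome | unexposed) = 214/1080 = 0.19815
Under exogeneity and monotonicity, PNS = p₁ − p₀.
PNS = 0.2623 − 0.19815 = 0.064151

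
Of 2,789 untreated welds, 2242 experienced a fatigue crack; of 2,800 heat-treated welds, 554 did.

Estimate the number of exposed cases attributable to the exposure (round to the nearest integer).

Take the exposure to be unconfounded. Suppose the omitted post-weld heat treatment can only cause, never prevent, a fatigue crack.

about 1690 cases

p₁ = P(outcome | exposed) = 2242/2789 = 0.80387
p₀ = P(outcome | unexposed) = 554/2800 = 0.19786
PN = (p₁ − p₀)/p₁ = (0.80387 − 0.19786) / 0.80387 ≈ 0.75387.
Attributable cases ≈ PN × (exposed cases) = 0.75387 × 2242 ≈ 1690.18.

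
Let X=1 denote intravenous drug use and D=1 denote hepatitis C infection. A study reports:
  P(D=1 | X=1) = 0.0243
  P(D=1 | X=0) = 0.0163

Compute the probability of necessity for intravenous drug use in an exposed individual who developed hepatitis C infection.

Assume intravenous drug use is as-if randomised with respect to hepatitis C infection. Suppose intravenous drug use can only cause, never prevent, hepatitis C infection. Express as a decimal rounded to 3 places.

Let p₁ = 0.0243, p₀ = 0.0163.
Under exogeneity and monotonicity, PN = (p₁ − p₀) / p₁.
PN = (0.0243 − 0.0163) / 0.0243 = 0.008 / 0.0243 ≈ 0.3292

PN ≈ 0.329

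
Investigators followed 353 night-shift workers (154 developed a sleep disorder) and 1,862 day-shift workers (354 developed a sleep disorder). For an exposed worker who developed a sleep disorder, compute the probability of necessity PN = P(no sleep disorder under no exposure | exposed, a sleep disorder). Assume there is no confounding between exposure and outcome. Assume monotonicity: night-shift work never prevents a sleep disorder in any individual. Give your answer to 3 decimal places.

p₁ = P(outcome | exposed) = 154/353 = 0.43626
p₀ = P(outcome | unexposed) = 354/1862 = 0.19012
Under exogeneity and monotonicity, PN = (p₁ − p₀) / p₁.
PN = (0.43626 − 0.19012) / 0.43626 = 0.24614 / 0.43626 ≈ 0.5642

PN ≈ 0.564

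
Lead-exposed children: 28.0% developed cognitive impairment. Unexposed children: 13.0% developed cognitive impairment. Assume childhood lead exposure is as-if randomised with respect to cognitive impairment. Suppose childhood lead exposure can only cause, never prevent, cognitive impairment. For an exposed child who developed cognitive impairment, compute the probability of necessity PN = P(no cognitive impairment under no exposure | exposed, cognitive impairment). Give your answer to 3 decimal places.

p₁ = 0.28, p₀ = 0.13.
Under exogeneity and monotonicity, PN = (p₁ − p₀) / p₁.
PN = (0.28 − 0.13) / 0.28 = 0.15 / 0.28 ≈ 0.5357

PN ≈ 0.536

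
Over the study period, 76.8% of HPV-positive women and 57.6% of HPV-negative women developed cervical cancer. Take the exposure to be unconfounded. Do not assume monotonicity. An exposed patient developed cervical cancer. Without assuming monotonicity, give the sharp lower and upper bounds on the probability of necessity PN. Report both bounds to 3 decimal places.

0.250 ≤ PN ≤ 0.552

p₁ = 0.768, p₀ = 0.576.
Under exogeneity alone the bounds on PN are max{0,(p₁−p₀)/p₁} ≤ PN ≤ min{1,(1−p₀)/p₁}.
  lower = (p₁ − p₀)/p₁ = 0.192 / 0.768 ≈ 0.2500
  upper = min{1, (1 − p₀)/p₁} = 0.424 / 0.768 ≈ 0.5521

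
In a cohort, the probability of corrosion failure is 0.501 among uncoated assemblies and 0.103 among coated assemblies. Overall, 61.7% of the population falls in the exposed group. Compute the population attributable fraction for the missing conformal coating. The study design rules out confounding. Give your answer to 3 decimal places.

Let p₁ = 0.501, p₀ = 0.103.
Overall risk P(Y=1) = π·p₁ + (1−π)·p₀ = 0.617×0.501 + 0.383×0.103 = 0.34857.
Under exogeneity, PAF = [P(Y=1) − p₀] / P(Y=1).
PAF = (0.34857 − 0.103) / 0.34857 ≈ 0.7045

PAF ≈ 0.705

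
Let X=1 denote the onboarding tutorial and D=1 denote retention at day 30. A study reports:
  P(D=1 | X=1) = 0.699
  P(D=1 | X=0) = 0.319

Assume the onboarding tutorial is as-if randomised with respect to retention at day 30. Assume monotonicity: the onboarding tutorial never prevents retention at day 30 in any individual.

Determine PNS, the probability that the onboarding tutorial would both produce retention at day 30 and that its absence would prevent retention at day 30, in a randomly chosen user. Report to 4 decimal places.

Let p₁ = 0.699, p₀ = 0.319.
Under exogeneity and monotonicity, PNS = p₁ − p₀.
PNS = 0.699 − 0.319 = 0.38

PNS ≈ 0.3800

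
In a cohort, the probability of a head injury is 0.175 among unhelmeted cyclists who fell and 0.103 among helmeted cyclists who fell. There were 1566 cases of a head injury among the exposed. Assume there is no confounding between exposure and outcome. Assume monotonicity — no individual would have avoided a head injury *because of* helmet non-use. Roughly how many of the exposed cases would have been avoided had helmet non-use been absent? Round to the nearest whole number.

about 644 cases

Let p₁ = 0.175, p₀ = 0.103.
PN = (p₁ − p₀)/p₁ = (0.175 − 0.103) / 0.175 ≈ 0.41143.
Attributable cases ≈ PN × (exposed cases) = 0.41143 × 1566 ≈ 644.30.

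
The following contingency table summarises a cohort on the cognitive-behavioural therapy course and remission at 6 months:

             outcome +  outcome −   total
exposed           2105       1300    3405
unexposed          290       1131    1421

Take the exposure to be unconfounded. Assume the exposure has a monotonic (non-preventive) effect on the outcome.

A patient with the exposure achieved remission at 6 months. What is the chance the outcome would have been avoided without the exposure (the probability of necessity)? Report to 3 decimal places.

p₁ = P(outcome | exposed) = 2105/3405 = 0.61821
p₀ = P(outcome | unexposed) = 290/1421 = 0.20408
Under exogeneity and monotonicity, PN = (p₁ − p₀)/p₁.
PN = (0.61821 − 0.20408) / 0.61821 ≈ 0.6699

PN ≈ 0.670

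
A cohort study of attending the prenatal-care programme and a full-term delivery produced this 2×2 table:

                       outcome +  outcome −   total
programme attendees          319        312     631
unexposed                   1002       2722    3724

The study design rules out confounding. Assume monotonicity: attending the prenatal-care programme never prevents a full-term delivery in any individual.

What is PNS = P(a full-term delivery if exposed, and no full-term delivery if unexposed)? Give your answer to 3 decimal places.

p₁ = P(outcome | exposed) = 319/631 = 0.50555
p₀ = P(outcome | unexposed) = 1002/3724 = 0.26907
Under exogeneity and monotonicity, PNS = p₁ − p₀.
PNS = 0.50555 − 0.26907 = 0.23648

PNS ≈ 0.236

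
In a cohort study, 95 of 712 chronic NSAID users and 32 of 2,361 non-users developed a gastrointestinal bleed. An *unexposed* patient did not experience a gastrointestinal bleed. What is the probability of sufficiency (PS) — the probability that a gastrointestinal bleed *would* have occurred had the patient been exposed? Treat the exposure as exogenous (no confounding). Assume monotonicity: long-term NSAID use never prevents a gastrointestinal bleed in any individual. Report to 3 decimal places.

PS ≈ 0.122

p₁ = P(outcome | exposed) = 95/712 = 0.13343
p₀ = P(outcome | unexposed) = 32/2361 = 0.013554
Under exogeneity and monotonicity, PS = (p₁ − p₀) / (1 − p₀).
PS = (0.13343 − 0.013554) / (1 − 0.013554) = 0.11987 / 0.98645 ≈ 0.1215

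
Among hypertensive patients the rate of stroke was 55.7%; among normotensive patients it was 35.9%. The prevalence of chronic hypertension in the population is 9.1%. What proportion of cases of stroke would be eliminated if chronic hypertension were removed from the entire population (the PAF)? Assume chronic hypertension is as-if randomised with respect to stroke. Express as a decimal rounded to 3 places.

PAF ≈ 0.048

p₁ = 0.557, p₀ = 0.359.
Overall risk P(Y=1) = π·p₁ + (1−π)·p₀ = 0.091×0.557 + 0.909×0.359 = 0.37702.
Under exogeneity, PAF = [P(Y=1) − p₀] / P(Y=1).
PAF = (0.37702 − 0.359) / 0.37702 ≈ 0.0478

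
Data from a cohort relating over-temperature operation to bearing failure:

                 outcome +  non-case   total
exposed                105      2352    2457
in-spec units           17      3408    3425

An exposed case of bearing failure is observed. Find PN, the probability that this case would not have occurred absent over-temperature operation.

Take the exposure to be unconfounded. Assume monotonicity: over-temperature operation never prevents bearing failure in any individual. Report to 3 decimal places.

PN ≈ 0.884

p₁ = P(outcome | exposed) = 105/2457 = 0.042735
p₀ = P(outcome | unexposed) = 17/3425 = 0.0049635
Under exogeneity and monotonicity, PN = (p₁ − p₀)/p₁.
PN = (0.042735 − 0.0049635) / 0.042735 ≈ 0.8839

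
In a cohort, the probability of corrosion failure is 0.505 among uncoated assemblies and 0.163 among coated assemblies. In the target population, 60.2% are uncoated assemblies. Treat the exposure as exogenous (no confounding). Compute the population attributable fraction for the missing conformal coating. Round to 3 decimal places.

Let p₁ = 0.505, p₀ = 0.163.
Overall risk P(Y=1) = π·p₁ + (1−π)·p₀ = 0.602×0.505 + 0.398×0.163 = 0.36888.
Under exogeneity, PAF = [P(Y=1) − p₀] / P(Y=1).
PAF = (0.36888 − 0.163) / 0.36888 ≈ 0.5581

PAF ≈ 0.558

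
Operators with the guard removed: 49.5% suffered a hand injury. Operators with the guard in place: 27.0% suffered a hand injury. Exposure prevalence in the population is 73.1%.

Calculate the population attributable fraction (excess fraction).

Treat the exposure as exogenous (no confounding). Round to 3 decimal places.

PAF ≈ 0.379

p₁ = 0.495, p₀ = 0.27.
Overall risk P(Y=1) = π·p₁ + (1−π)·p₀ = 0.731×0.495 + 0.269×0.27 = 0.43448.
Under exogeneity, PAF = [P(Y=1) − p₀] / P(Y=1).
PAF = (0.43448 − 0.27) / 0.43448 ≈ 0.3786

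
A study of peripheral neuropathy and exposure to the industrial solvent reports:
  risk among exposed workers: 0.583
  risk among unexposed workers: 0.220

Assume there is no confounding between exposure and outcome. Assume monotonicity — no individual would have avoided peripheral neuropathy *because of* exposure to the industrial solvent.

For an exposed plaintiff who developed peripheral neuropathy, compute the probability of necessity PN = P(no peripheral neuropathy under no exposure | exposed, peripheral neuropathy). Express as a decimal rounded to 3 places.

PN ≈ 0.623

Let p₁ = 0.583, p₀ = 0.22.
Under exogeneity and monotonicity, PN = (p₁ − p₀) / p₁.
PN = (0.583 − 0.22) / 0.583 = 0.363 / 0.583 ≈ 0.6226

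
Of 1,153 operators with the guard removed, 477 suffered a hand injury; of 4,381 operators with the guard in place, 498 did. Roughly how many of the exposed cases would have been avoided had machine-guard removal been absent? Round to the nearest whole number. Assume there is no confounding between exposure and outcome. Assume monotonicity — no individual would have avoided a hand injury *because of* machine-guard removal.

p₁ = P(outcome | exposed) = 477/1153 = 0.4137
p₀ = P(outcome | unexposed) = 498/4381 = 0.11367
PN = (p₁ − p₀)/p₁ = (0.4137 − 0.11367) / 0.4137 ≈ 0.72523.
Attributable cases ≈ PN × (exposed cases) = 0.72523 × 477 ≈ 345.94.

about 346 cases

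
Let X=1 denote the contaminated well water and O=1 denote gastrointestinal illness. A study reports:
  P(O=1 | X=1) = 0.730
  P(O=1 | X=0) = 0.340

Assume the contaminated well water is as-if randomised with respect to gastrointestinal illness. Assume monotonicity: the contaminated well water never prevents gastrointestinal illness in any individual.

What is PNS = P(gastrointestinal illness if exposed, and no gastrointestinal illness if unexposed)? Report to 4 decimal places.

PNS ≈ 0.3900

Let p₁ = 0.73, p₀ = 0.34.
Under exogeneity and monotonicity, PNS = p₁ − p₀.
PNS = 0.73 − 0.34 = 0.39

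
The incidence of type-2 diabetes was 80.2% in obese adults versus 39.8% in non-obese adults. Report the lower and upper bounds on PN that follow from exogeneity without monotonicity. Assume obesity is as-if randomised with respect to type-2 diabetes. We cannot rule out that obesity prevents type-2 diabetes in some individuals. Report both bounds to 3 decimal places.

p₁ = 0.802, p₀ = 0.398.
Under exogeneity alone the bounds on PN are max{0,(p₁−p₀)/p₁} ≤ PN ≤ min{1,(1−p₀)/p₁}.
  lower = (p₁ − p₀)/p₁ = 0.404 / 0.802 ≈ 0.5037
  upper = min{1, (1 − p₀)/p₁} = 0.602 / 0.802 ≈ 0.7506

0.504 ≤ PN ≤ 0.751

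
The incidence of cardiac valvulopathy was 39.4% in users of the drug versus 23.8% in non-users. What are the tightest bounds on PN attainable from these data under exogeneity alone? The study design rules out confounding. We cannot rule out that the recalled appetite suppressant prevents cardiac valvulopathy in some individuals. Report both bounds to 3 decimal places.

p₁ = 0.394, p₀ = 0.238.
Under exogeneity alone the bounds on PN are max{0,(p₁−p₀)/p₁} ≤ PN ≤ min{1,(1−p₀)/p₁}.
  lower = (p₁ − p₀)/p₁ = 0.156 / 0.394 ≈ 0.3959
  upper = min{1, (1 − p₀)/p₁} = 0.762 / 0.394 ≈ 1.9340 → capped at 1

0.396 ≤ PN ≤ 1.000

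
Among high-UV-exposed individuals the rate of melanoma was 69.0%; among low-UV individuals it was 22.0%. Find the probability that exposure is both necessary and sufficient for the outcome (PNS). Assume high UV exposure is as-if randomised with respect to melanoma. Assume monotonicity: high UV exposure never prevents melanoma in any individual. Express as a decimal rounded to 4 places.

p₁ = 0.69, p₀ = 0.22.
Under exogeneity and monotonicity, PNS = p₁ − p₀.
PNS = 0.69 − 0.22 = 0.47

PNS ≈ 0.4700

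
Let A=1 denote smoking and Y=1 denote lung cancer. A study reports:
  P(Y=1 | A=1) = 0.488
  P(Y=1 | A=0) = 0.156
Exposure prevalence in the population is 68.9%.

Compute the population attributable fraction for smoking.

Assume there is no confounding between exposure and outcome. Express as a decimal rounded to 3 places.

Let p₁ = 0.488, p₀ = 0.156.
Overall risk P(Y=1) = π·p₁ + (1−π)·p₀ = 0.689×0.488 + 0.311×0.156 = 0.38475.
Under exogeneity, PAF = [P(Y=1) − p₀] / P(Y=1).
PAF = (0.38475 − 0.156) / 0.38475 ≈ 0.5945

PAF ≈ 0.595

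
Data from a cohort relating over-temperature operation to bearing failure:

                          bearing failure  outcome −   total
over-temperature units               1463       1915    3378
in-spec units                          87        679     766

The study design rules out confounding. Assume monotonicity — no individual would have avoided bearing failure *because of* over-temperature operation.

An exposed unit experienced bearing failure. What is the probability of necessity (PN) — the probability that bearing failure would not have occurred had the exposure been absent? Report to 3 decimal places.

PN ≈ 0.738

p₁ = P(outcome | exposed) = 1463/3378 = 0.4331
p₀ = P(outcome | unexposed) = 87/766 = 0.11358
Under exogeneity and monotonicity, PN = (p₁ − p₀) / p₁.
PN = (0.4331 − 0.11358) / 0.4331 = 0.31952 / 0.4331 ≈ 0.7378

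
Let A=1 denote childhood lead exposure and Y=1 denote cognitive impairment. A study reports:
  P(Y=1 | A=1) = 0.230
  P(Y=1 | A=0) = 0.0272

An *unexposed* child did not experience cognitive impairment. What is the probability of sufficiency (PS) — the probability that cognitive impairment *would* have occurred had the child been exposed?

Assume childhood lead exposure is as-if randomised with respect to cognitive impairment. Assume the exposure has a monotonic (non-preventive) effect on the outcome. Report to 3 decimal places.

PS ≈ 0.208

Let p₁ = 0.23, p₀ = 0.0272.
Under exogeneity and monotonicity, PS = (p₁ − p₀) / (1 − p₀).
PS = (0.23 − 0.0272) / (1 − 0.0272) = 0.2028 / 0.9728 ≈ 0.2085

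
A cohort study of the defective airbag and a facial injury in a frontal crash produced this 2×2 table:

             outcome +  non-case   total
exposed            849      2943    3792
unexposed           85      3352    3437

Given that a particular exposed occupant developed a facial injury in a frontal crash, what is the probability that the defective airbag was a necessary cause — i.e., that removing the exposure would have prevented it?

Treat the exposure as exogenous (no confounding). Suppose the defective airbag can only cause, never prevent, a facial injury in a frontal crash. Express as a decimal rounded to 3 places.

p₁ = P(outcome | exposed) = 849/3792 = 0.22389
p₀ = P(outcome | unexposed) = 85/3437 = 0.024731
Under exogeneity and monotonicity, PN = (p₁ − p₀)/p₁.
PN = (0.22389 − 0.024731) / 0.22389 ≈ 0.8895

PN ≈ 0.890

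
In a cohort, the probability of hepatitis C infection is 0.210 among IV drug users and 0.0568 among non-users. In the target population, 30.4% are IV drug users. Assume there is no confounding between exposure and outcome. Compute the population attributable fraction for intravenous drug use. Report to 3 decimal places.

PAF ≈ 0.451

Let p₁ = 0.21, p₀ = 0.0568.
Overall risk P(Y=1) = π·p₁ + (1−π)·p₀ = 0.304×0.21 + 0.696×0.0568 = 0.10337.
Under exogeneity, PAF = [P(Y=1) − p₀] / P(Y=1).
PAF = (0.10337 − 0.0568) / 0.10337 ≈ 0.4505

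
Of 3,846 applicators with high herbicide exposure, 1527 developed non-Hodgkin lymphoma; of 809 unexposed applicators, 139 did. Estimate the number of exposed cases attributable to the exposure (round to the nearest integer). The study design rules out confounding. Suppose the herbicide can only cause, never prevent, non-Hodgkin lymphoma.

p₁ = P(outcome | exposed) = 1527/3846 = 0.39704
p₀ = P(outcome | unexposed) = 139/809 = 0.17182
PN = (p₁ − p₀)/p₁ = (0.39704 − 0.17182) / 0.39704 ≈ 0.56725.
Attributable cases ≈ PN × (exposed cases) = 0.56725 × 1527 ≈ 866.19.

about 866 cases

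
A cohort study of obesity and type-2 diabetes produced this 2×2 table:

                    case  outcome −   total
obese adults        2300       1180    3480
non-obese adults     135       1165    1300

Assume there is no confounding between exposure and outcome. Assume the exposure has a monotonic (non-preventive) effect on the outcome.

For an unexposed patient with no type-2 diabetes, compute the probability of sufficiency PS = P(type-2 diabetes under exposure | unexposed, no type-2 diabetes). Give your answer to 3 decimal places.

p₁ = P(outcome | exposed) = 2300/3480 = 0.66092
p₀ = P(outcome | unexposed) = 135/1300 = 0.10385
Under exogeneity and monotonicity, PS = (p₁ − p₀) / (1 − p₀).
PS = (0.66092 − 0.10385) / (1 − 0.10385) = 0.55707 / 0.89615 ≈ 0.6216

PS ≈ 0.622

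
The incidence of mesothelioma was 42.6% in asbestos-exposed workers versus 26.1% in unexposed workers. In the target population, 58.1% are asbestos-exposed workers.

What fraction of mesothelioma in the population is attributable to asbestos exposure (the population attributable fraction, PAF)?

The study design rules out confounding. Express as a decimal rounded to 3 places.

PAF ≈ 0.269

p₁ = 0.426, p₀ = 0.261.
Overall risk P(Y=1) = π·p₁ + (1−π)·p₀ = 0.581×0.426 + 0.419×0.261 = 0.35686.
Under exogeneity, PAF = [P(Y=1) − p₀] / P(Y=1).
PAF = (0.35686 − 0.261) / 0.35686 ≈ 0.2686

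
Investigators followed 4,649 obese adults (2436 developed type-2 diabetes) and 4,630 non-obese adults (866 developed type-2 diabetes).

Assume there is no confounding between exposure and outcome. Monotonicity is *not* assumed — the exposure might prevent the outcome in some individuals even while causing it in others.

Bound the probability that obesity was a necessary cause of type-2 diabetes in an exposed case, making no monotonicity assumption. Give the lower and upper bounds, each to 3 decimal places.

0.643 ≤ PN ≤ 1.000

p₁ = P(outcome | exposed) = 2436/4649 = 0.52398
p₀ = P(outcome | unexposed) = 866/4630 = 0.18704
Under exogeneity alone the bounds on PN are max{0,(p₁−p₀)/p₁} ≤ PN ≤ min{1,(1−p₀)/p₁}.
  lower = (p₁ − p₀)/p₁ = 0.33694 / 0.52398 ≈ 0.6430
  upper = min{1, (1 − p₀)/p₁} = 0.81296 / 0.52398 ≈ 1.5515 → capped at 1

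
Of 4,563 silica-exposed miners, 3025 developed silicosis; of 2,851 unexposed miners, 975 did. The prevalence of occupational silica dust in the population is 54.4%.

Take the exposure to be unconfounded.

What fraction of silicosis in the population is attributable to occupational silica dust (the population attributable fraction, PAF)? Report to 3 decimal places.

p₁ = P(outcome | exposed) = 3025/4563 = 0.66294
p₀ = P(outcome | unexposed) = 975/2851 = 0.34199
Overall risk P(Y=1) = π·p₁ + (1−π)·p₀ = 0.544×0.66294 + 0.456×0.34199 = 0.51659.
Under exogeneity, PAF = [P(Y=1) − p₀] / P(Y=1).
PAF = (0.51659 − 0.34199) / 0.51659 ≈ 0.3380

PAF ≈ 0.338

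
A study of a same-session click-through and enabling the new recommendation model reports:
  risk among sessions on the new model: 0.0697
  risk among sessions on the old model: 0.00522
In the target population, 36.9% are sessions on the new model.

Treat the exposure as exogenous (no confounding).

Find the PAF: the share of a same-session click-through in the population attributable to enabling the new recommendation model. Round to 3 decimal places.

PAF ≈ 0.820

Let p₁ = 0.0697, p₀ = 0.00522.
Overall risk P(Y=1) = π·p₁ + (1−π)·p₀ = 0.369×0.0697 + 0.631×0.00522 = 0.029013.
Under exogeneity, PAF = [P(Y=1) − p₀] / P(Y=1).
PAF = (0.029013 − 0.00522) / 0.029013 ≈ 0.8201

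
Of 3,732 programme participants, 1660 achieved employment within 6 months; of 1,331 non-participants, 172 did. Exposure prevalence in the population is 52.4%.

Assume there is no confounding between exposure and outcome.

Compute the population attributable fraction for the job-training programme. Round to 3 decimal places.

p₁ = P(outcome | exposed) = 1660/3732 = 0.4448
p₀ = P(outcome | unexposed) = 172/1331 = 0.12923
Overall risk P(Y=1) = π·p₁ + (1−π)·p₀ = 0.524×0.4448 + 0.476×0.12923 = 0.29459.
Under exogeneity, PAF = [P(Y=1) − p₀] / P(Y=1).
PAF = (0.29459 − 0.12923) / 0.29459 ≈ 0.5613

PAF ≈ 0.561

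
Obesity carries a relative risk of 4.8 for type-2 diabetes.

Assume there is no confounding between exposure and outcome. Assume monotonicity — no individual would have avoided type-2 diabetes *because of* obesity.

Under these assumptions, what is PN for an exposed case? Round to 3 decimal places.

PN ≈ 0.792

Under exogeneity and monotonicity, PN = (RR − 1) / RR = 1 − 1/RR.
PN = (4.8 − 1) / 4.8 = 3.8 / 4.8 ≈ 0.7917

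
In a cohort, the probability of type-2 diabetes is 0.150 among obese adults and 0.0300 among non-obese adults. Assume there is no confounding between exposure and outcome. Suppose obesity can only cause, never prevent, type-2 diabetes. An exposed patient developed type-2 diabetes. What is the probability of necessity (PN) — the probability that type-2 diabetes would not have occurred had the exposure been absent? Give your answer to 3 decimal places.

Let p₁ = 0.15, p₀ = 0.03.
Under exogeneity and monotonicity, PN = (p₁ − p₀) / p₁.
PN = (0.15 − 0.03) / 0.15 = 0.12 / 0.15 ≈ 0.8000

PN ≈ 0.800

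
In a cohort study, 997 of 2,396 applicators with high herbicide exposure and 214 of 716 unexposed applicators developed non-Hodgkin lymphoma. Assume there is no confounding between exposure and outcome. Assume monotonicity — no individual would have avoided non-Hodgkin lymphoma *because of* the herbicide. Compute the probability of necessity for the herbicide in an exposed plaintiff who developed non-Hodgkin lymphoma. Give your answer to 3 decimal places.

PN ≈ 0.282

p₁ = P(outcome | exposed) = 997/2396 = 0.41611
p₀ = P(outcome | unexposed) = 214/716 = 0.29888
Under exogeneity and monotonicity, PN = (p₁ − p₀) / p₁.
PN = (0.41611 − 0.29888) / 0.41611 = 0.11723 / 0.41611 ≈ 0.2817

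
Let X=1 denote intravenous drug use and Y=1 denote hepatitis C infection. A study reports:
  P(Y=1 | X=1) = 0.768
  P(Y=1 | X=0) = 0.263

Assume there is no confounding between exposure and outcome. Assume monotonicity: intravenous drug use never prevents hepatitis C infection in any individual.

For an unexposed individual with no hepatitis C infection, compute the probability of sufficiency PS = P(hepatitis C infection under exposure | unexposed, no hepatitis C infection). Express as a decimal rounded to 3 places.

Let p₁ = 0.768, p₀ = 0.263.
Under exogeneity and monotonicity, PS = (p₁ − p₀) / (1 − p₀).
PS = (0.768 − 0.263) / (1 − 0.263) = 0.505 / 0.737 ≈ 0.6852

PS ≈ 0.685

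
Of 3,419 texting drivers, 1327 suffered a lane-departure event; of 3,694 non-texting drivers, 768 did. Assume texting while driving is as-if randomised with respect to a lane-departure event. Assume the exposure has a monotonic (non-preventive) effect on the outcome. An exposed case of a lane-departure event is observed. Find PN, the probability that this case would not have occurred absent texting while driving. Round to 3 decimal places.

PN ≈ 0.464

p₁ = P(outcome | exposed) = 1327/3419 = 0.38813
p₀ = P(outcome | unexposed) = 768/3694 = 0.2079
Under exogeneity and monotonicity, PN = (p₁ − p₀) / p₁.
PN = (0.38813 − 0.2079) / 0.38813 = 0.18022 / 0.38813 ≈ 0.4643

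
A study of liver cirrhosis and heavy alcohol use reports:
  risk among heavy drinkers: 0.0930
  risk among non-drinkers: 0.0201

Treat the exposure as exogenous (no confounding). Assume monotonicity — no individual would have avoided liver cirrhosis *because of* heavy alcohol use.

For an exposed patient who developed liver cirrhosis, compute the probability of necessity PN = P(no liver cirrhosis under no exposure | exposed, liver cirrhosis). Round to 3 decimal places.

Let p₁ = 0.093, p₀ = 0.0201.
Under exogeneity and monotonicity, PN = (p₁ − p₀) / p₁.
PN = (0.093 − 0.0201) / 0.093 = 0.0729 / 0.093 ≈ 0.7839

PN ≈ 0.784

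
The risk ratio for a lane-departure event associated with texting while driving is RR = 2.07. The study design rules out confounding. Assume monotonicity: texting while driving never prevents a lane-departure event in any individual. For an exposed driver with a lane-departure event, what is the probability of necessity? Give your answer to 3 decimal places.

Under exogeneity and monotonicity, PN = (RR − 1) / RR = 1 − 1/RR.
PN = (2.07 − 1) / 2.07 = 1.07 / 2.07 ≈ 0.5169

PN ≈ 0.517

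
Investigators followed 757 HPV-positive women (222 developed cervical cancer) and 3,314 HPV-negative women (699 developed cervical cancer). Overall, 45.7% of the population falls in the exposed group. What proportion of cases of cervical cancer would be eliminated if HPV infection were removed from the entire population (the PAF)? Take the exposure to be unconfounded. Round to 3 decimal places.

PAF ≈ 0.151

p₁ = P(outcome | exposed) = 222/757 = 0.29326
p₀ = P(outcome | unexposed) = 699/3314 = 0.21092
Overall risk P(Y=1) = π·p₁ + (1−π)·p₀ = 0.457×0.29326 + 0.543×0.21092 = 0.24855.
Under exogeneity, PAF = [P(Y=1) − p₀] / P(Y=1).
PAF = (0.24855 − 0.21092) / 0.24855 ≈ 0.1514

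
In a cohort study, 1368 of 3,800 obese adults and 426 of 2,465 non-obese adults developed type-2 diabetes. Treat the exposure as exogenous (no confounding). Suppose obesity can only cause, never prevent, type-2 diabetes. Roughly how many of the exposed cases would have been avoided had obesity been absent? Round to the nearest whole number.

p₁ = P(outcome | exposed) = 1368/3800 = 0.36
p₀ = P(outcome | unexposed) = 426/2465 = 0.17282
PN = (p₁ − p₀)/p₁ = (0.36 − 0.17282) / 0.36 ≈ 0.51995.
Attributable cases ≈ PN × (exposed cases) = 0.51995 × 1368 ≈ 711.29.

about 711 cases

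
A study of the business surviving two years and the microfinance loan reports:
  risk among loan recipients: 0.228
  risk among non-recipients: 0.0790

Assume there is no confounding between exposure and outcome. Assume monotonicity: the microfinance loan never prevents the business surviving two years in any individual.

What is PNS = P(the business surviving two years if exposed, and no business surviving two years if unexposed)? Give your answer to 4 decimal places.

Let p₁ = 0.228, p₀ = 0.079.
Under exogeneity and monotonicity, PNS = p₁ − p₀.
PNS = 0.228 − 0.079 = 0.149

PNS ≈ 0.1490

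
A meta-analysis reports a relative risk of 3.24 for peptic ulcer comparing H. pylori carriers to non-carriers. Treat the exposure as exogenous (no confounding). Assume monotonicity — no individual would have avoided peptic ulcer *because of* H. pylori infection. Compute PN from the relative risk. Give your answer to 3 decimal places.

PN ≈ 0.691

Under exogeneity and monotonicity, PN = (RR − 1) / RR = 1 − 1/RR.
PN = (3.24 − 1) / 3.24 = 2.24 / 3.24 ≈ 0.6914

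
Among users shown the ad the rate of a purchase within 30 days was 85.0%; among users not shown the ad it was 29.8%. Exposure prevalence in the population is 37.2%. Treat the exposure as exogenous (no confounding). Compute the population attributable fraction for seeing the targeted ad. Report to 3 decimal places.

p₁ = 0.85, p₀ = 0.298.
Overall risk P(Y=1) = π·p₁ + (1−π)·p₀ = 0.372×0.85 + 0.628×0.298 = 0.50334.
Under exogeneity, PAF = [P(Y=1) − p₀] / P(Y=1).
PAF = (0.50334 − 0.298) / 0.50334 ≈ 0.4080

PAF ≈ 0.408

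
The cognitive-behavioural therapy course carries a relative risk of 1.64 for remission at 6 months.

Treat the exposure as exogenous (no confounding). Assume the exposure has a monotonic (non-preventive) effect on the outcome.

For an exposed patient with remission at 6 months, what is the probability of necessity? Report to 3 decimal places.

PN ≈ 0.390

Under exogeneity and monotonicity, PN = (RR − 1) / RR = 1 − 1/RR.
PN = (1.64 − 1) / 1.64 = 0.64 / 1.64 ≈ 0.3902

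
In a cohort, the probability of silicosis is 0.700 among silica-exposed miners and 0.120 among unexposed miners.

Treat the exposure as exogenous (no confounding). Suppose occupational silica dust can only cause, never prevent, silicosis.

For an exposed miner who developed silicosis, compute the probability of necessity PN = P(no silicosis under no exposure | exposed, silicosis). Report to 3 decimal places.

Let p₁ = 0.7, p₀ = 0.12.
Under exogeneity and monotonicity, PN = (p₁ − p₀) / p₁.
PN = (0.7 − 0.12) / 0.7 = 0.58 / 0.7 ≈ 0.8286

PN ≈ 0.829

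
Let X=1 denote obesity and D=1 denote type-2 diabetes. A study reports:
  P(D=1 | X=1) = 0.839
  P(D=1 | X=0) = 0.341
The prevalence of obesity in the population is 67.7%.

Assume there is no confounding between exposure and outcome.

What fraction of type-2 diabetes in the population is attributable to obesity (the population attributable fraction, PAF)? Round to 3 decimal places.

PAF ≈ 0.497

Let p₁ = 0.839, p₀ = 0.341.
Overall risk P(Y=1) = π·p₁ + (1−π)·p₀ = 0.677×0.839 + 0.323×0.341 = 0.67815.
Under exogeneity, PAF = [P(Y=1) − p₀] / P(Y=1).
PAF = (0.67815 − 0.341) / 0.67815 ≈ 0.4972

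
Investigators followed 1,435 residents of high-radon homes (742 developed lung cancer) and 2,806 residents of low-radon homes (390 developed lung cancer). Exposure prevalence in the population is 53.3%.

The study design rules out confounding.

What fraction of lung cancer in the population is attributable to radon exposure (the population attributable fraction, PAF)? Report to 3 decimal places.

PAF ≈ 0.592

p₁ = P(outcome | exposed) = 742/1435 = 0.51707
p₀ = P(outcome | unexposed) = 390/2806 = 0.13899
Overall risk P(Y=1) = π·p₁ + (1−π)·p₀ = 0.533×0.51707 + 0.467×0.13899 = 0.34051.
Under exogeneity, PAF = [P(Y=1) − p₀] / P(Y=1).
PAF = (0.34051 − 0.13899) / 0.34051 ≈ 0.5918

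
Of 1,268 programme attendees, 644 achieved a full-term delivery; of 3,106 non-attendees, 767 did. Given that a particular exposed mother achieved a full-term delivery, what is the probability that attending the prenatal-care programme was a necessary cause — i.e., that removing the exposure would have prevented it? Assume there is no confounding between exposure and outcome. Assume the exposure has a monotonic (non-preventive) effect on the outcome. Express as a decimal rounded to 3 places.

PN ≈ 0.514

p₁ = P(outcome | exposed) = 644/1268 = 0.50789
p₀ = P(outcome | unexposed) = 767/3106 = 0.24694
Under exogeneity and monotonicity, PN = (p₁ − p₀) / p₁.
PN = (0.50789 − 0.24694) / 0.50789 = 0.26095 / 0.50789 ≈ 0.5138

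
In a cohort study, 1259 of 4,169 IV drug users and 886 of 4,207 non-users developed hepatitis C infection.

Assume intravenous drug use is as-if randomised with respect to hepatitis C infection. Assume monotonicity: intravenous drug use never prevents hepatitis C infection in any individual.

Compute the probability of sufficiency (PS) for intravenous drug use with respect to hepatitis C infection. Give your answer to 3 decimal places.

PS ≈ 0.116

p₁ = P(outcome | exposed) = 1259/4169 = 0.30199
p₀ = P(outcome | unexposed) = 886/4207 = 0.2106
Under exogeneity and monotonicity, PS = (p₁ − p₀) / (1 − p₀).
PS = (0.30199 − 0.2106) / (1 − 0.2106) = 0.09139 / 0.7894 ≈ 0.1158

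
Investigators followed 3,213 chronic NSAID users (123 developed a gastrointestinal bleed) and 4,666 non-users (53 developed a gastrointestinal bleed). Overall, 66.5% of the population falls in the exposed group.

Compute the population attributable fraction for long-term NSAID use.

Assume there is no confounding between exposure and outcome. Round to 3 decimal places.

p₁ = P(outcome | exposed) = 123/3213 = 0.038282
p₀ = P(outcome | unexposed) = 53/4666 = 0.011359
Overall risk P(Y=1) = π·p₁ + (1−π)·p₀ = 0.665×0.038282 + 0.335×0.011359 = 0.029263.
Under exogeneity, PAF = [P(Y=1) − p₀] / P(Y=1).
PAF = (0.029263 − 0.011359) / 0.029263 ≈ 0.6118

PAF ≈ 0.612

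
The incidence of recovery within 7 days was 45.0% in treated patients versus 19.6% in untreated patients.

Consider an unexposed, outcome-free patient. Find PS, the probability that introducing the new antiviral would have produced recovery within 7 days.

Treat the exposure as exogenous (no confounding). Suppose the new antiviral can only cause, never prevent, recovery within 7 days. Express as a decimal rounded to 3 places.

p₁ = 0.45, p₀ = 0.196.
Under exogeneity and monotonicity, PS = (p₁ − p₀) / (1 − p₀).
PS = (0.45 − 0.196) / (1 − 0.196) = 0.254 / 0.804 ≈ 0.3159

PS ≈ 0.316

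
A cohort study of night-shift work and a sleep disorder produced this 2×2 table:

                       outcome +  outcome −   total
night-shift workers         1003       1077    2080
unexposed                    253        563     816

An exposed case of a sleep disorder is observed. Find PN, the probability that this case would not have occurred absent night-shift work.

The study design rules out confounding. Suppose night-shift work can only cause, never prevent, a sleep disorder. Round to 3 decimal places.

PN ≈ 0.357

p₁ = P(outcome | exposed) = 1003/2080 = 0.48221
p₀ = P(outcome | unexposed) = 253/816 = 0.31005
Under exogeneity and monotonicity, PN = (p₁ − p₀)/p₁.
PN = (0.48221 − 0.31005) / 0.48221 ≈ 0.3570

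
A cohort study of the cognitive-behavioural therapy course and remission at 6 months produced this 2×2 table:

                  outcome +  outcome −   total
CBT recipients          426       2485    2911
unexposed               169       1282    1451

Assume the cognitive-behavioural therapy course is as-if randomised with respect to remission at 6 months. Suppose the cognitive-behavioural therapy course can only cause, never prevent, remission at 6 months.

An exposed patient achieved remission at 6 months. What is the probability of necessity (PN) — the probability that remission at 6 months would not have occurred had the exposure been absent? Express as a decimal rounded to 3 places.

PN ≈ 0.204

p₁ = P(outcome | exposed) = 426/2911 = 0.14634
p₀ = P(outcome | unexposed) = 169/1451 = 0.11647
Under exogeneity and monotonicity, PN = (p₁ − p₀) / p₁.
PN = (0.14634 − 0.11647) / 0.14634 = 0.02987 / 0.14634 ≈ 0.2041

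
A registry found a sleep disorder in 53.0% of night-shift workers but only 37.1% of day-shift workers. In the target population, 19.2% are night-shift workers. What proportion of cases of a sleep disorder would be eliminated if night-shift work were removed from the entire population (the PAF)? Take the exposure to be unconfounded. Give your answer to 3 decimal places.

p₁ = 0.53, p₀ = 0.371.
Overall risk P(Y=1) = π·p₁ + (1−π)·p₀ = 0.192×0.53 + 0.808×0.371 = 0.40153.
Under exogeneity, PAF = [P(Y=1) − p₀] / P(Y=1).
PAF = (0.40153 − 0.371) / 0.40153 ≈ 0.0760

PAF ≈ 0.076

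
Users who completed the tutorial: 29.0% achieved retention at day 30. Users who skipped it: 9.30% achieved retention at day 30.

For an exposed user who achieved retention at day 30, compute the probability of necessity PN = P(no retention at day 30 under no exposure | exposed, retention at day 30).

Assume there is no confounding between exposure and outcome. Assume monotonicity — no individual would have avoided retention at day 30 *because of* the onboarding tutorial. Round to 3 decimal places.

p₁ = 0.29, p₀ = 0.093.
Under exogeneity and monotonicity, PN = (p₁ − p₀) / p₁.
PN = (0.29 − 0.093) / 0.29 = 0.197 / 0.29 ≈ 0.6793

PN ≈ 0.679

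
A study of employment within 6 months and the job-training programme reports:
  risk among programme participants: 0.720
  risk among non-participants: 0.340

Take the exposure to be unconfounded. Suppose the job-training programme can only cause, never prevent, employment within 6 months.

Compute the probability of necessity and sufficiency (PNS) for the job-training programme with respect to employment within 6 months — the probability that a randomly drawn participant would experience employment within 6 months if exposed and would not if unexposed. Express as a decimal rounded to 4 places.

Let p₁ = 0.72, p₀ = 0.34.
Under exogeneity and monotonicity, PNS = p₁ − p₀.
PNS = 0.72 − 0.34 = 0.38

PNS ≈ 0.3800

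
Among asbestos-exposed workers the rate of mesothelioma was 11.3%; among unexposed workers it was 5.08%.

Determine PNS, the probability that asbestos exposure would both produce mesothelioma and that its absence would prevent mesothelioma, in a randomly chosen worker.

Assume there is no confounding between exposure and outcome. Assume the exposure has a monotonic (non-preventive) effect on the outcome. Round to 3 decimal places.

PNS ≈ 0.062

p₁ = 0.113, p₀ = 0.0508.
Under exogeneity and monotonicity, PNS = p₁ − p₀.
PNS = 0.113 − 0.0508 = 0.0622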